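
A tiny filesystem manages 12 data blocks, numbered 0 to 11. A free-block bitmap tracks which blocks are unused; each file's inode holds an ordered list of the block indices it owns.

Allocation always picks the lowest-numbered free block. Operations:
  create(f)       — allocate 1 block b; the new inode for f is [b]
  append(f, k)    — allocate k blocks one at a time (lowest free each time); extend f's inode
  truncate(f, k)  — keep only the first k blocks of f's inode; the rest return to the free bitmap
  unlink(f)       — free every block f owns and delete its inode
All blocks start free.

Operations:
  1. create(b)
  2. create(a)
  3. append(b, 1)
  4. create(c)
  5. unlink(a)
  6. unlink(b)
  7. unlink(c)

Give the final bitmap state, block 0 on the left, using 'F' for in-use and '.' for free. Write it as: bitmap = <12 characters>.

create(b): bitmap=F........... | b=[0]
create(a): bitmap=FF.......... | a=[1] b=[0]
append(b, 1): bitmap=FFF......... | a=[1] b=[0, 2]
create(c): bitmap=FFFF........ | a=[1] b=[0, 2] c=[3]
unlink(a): bitmap=F.FF........ | b=[0, 2] c=[3]
unlink(b): bitmap=...F........ | c=[3]
unlink(c): bitmap=............ | 

bitmap = ............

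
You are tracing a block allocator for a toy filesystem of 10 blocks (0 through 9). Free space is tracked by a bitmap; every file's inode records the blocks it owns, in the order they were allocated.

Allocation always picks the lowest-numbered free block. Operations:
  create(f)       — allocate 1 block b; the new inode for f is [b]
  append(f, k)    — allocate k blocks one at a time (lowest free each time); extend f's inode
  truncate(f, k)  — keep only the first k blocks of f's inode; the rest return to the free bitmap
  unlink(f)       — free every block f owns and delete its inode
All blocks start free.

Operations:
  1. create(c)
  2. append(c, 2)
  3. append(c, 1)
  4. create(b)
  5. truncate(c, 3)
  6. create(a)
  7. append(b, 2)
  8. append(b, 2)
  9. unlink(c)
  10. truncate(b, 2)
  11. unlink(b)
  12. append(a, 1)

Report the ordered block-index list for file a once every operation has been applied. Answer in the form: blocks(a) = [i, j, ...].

create(c): bitmap=F......... | c=[0]
append(c, 2): bitmap=FFF....... | c=[0, 1, 2]
append(c, 1): bitmap=FFFF...... | c=[0, 1, 2, 3]
create(b): bitmap=FFFFF..... | b=[4] c=[0, 1, 2, 3]
truncate(c, 3): bitmap=FFF.F..... | b=[4] c=[0, 1, 2]
create(a): bitmap=FFFFF..... | a=[3] b=[4] c=[0, 1, 2]
append(b, 2): bitmap=FFFFFFF... | a=[3] b=[4, 5, 6] c=[0, 1, 2]
append(b, 2): bitmap=FFFFFFFFF. | a=[3] b=[4, 5, 6, 7, 8] c=[0, 1, 2]
unlink(c): bitmap=...FFFFFF. | a=[3] b=[4, 5, 6, 7, 8]
truncate(b, 2): bitmap=...FFF.... | a=[3] b=[4, 5]
unlink(b): bitmap=...F...... | a=[3]
append(a, 1): bitmap=F..F...... | a=[3, 0]

blocks(a) = [3, 0]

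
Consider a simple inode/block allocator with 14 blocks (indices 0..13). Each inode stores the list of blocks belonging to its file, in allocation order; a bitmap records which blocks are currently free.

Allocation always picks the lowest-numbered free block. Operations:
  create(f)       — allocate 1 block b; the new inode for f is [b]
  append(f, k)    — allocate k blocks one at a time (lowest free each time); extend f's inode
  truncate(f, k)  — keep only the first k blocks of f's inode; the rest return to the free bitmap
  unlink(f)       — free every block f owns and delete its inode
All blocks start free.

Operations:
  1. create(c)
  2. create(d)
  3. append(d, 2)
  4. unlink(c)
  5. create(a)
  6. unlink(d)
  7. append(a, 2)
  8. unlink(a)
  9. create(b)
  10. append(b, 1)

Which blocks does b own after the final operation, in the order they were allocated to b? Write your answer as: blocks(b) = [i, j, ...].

[1] create(c) — c=0 (map F.............)
[2] create(d) — c=0 d=1 (map FF............)
[3] append(d, 2) — c=0 d=1,2,3 (map FFFF..........)
[4] unlink(c) — d=1,2,3 (map .FFF..........)
[5] create(a) — a=0 d=1,2,3 (map FFFF..........)
[6] unlink(d) — a=0 (map F.............)
[7] append(a, 2) — a=0,1,2 (map FFF...........)
[8] unlink(a) —  (map ..............)
[9] create(b) — b=0 (map F.............)
[10] append(b, 1) — b=0,1 (map FF............)

blocks(b) = [0, 1]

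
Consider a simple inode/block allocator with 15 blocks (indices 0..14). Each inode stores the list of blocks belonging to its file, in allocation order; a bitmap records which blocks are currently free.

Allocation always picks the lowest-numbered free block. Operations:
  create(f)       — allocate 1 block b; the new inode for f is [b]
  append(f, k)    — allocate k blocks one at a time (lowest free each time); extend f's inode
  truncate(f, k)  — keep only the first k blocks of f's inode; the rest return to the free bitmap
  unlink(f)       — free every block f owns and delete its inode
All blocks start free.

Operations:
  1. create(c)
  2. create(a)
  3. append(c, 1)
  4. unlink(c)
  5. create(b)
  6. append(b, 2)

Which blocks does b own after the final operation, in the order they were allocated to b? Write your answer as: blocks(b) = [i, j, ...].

blocks(b) = [0, 2, 3]

  1. create(c)  ⇒  F..............  {c→[0]}
  2. create(a)  ⇒  FF.............  {a→[1]; c→[0]}
  3. append(c, 1)  ⇒  FFF............  {a→[1]; c→[0, 2]}
  4. unlink(c)  ⇒  .F.............  {a→[1]}
  5. create(b)  ⇒  FF.............  {a→[1]; b→[0]}
  6. append(b, 2)  ⇒  FFFF...........  {a→[1]; b→[0, 2, 3]}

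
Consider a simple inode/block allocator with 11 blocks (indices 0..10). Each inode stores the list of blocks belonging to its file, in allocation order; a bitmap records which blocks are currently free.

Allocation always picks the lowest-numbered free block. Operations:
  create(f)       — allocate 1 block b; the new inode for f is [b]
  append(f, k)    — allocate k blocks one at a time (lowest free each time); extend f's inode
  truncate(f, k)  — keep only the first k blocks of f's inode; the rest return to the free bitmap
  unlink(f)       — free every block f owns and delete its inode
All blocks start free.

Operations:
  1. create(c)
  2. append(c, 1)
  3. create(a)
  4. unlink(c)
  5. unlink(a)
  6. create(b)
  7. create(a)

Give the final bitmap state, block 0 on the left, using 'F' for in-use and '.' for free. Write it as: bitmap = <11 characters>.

bitmap = FF.........

  1. create(c)  ⇒  F..........  {c→[0]}
  2. append(c, 1)  ⇒  FF.........  {c→[0, 1]}
  3. create(a)  ⇒  FFF........  {a→[2]; c→[0, 1]}
  4. unlink(c)  ⇒  ..F........  {a→[2]}
  5. unlink(a)  ⇒  ...........  {}
  6. create(b)  ⇒  F..........  {b→[0]}
  7. create(a)  ⇒  FF.........  {a→[1]; b→[0]}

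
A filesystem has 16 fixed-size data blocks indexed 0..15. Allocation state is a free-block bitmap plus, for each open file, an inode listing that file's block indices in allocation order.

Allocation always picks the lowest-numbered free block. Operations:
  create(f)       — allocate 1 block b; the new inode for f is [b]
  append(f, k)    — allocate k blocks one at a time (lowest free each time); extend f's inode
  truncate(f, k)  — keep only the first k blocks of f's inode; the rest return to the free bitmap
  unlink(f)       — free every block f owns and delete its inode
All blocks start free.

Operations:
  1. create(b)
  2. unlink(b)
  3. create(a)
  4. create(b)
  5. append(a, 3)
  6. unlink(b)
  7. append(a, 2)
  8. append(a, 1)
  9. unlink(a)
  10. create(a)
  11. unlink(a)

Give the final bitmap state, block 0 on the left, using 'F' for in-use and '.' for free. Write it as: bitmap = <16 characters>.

bitmap = ................

after create(b) → b:[0]  free=[F...............]
after unlink(b) →   free=[................]
after create(a) → a:[0]  free=[F...............]
after create(b) → a:[0], b:[1]  free=[FF..............]
after append(a, 3) → a:[0, 2, 3, 4], b:[1]  free=[FFFFF...........]
after unlink(b) → a:[0, 2, 3, 4]  free=[F.FFF...........]
after append(a, 2) → a:[0, 2, 3, 4, 1, 5]  free=[FFFFFF..........]
after append(a, 1) → a:[0, 2, 3, 4, 1, 5, 6]  free=[FFFFFFF.........]
after unlink(a) →   free=[................]
after create(a) → a:[0]  free=[F...............]
after unlink(a) →   free=[................]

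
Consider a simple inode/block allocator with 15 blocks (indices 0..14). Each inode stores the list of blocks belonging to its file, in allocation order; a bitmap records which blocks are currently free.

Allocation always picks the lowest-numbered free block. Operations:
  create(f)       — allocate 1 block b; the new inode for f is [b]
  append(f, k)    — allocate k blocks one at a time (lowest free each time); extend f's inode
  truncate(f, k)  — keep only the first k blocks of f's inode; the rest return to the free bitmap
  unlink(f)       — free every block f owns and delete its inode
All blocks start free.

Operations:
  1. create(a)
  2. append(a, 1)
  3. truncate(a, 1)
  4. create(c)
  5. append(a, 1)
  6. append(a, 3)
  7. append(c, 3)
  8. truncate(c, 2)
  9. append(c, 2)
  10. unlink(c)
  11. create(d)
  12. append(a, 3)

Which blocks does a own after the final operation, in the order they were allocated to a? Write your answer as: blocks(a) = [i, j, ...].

[1] create(a) — a=0 (map F..............)
[2] append(a, 1) — a=0,1 (map FF.............)
[3] truncate(a, 1) — a=0 (map F..............)
[4] create(c) — a=0 c=1 (map FF.............)
[5] append(a, 1) — a=0,2 c=1 (map FFF............)
[6] append(a, 3) — a=0,2,3,4,5 c=1 (map FFFFFF.........)
[7] append(c, 3) — a=0,2,3,4,5 c=1,6,7,8 (map FFFFFFFFF......)
[8] truncate(c, 2) — a=0,2,3,4,5 c=1,6 (map FFFFFFF........)
[9] append(c, 2) — a=0,2,3,4,5 c=1,6,7,8 (map FFFFFFFFF......)
[10] unlink(c) — a=0,2,3,4,5 (map F.FFFF.........)
[11] create(d) — a=0,2,3,4,5 d=1 (map FFFFFF.........)
[12] append(a, 3) — a=0,2,3,4,5,6,7,8 d=1 (map FFFFFFFFF......)

blocks(a) = [0, 2, 3, 4, 5, 6, 7, 8]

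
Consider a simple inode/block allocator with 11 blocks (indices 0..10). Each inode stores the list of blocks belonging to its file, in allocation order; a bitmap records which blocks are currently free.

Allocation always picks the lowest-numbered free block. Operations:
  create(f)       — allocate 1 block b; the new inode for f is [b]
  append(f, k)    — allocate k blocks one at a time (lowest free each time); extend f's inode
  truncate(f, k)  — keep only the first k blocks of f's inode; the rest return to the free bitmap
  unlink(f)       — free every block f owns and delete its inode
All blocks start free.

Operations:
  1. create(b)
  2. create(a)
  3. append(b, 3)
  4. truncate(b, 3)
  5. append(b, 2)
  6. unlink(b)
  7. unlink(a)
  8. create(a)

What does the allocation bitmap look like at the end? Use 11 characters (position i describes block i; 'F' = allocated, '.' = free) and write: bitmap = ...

create(b): bitmap=F.......... | b=[0]
create(a): bitmap=FF......... | a=[1] b=[0]
append(b, 3): bitmap=FFFFF...... | a=[1] b=[0, 2, 3, 4]
truncate(b, 3): bitmap=FFFF....... | a=[1] b=[0, 2, 3]
append(b, 2): bitmap=FFFFFF..... | a=[1] b=[0, 2, 3, 4, 5]
unlink(b): bitmap=.F......... | a=[1]
unlink(a): bitmap=........... | 
create(a): bitmap=F.......... | a=[0]

bitmap = F..........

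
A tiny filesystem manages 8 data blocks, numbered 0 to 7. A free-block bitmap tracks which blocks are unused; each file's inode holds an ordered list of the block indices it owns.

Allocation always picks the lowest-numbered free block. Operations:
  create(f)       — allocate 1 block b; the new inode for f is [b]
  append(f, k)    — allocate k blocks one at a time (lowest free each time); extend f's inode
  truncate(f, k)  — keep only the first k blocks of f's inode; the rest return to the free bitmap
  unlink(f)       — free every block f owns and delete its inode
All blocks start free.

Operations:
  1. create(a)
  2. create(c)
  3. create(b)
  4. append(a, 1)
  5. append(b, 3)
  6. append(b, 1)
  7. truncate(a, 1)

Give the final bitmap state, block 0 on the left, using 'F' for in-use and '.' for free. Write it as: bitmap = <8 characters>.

create(a): bitmap=F....... | a=[0]
create(c): bitmap=FF...... | a=[0] c=[1]
create(b): bitmap=FFF..... | a=[0] b=[2] c=[1]
append(a, 1): bitmap=FFFF.... | a=[0, 3] b=[2] c=[1]
append(b, 3): bitmap=FFFFFFF. | a=[0, 3] b=[2, 4, 5, 6] c=[1]
append(b, 1): bitmap=FFFFFFFF | a=[0, 3] b=[2, 4, 5, 6, 7] c=[1]
truncate(a, 1): bitmap=FFF.FFFF | a=[0] b=[2, 4, 5, 6, 7] c=[1]

bitmap = FFF.FFFF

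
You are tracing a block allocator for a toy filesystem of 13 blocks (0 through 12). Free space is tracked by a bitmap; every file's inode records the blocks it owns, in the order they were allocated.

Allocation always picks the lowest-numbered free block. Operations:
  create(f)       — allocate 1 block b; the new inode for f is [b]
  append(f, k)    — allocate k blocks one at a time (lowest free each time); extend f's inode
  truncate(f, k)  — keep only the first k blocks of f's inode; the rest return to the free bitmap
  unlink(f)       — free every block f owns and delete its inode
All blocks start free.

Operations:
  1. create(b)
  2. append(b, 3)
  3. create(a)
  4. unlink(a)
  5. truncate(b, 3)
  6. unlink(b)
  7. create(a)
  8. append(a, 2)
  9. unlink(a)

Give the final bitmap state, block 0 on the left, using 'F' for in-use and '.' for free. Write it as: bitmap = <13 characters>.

bitmap = .............

[1] create(b) — b=0 (map F............)
[2] append(b, 3) — b=0,1,2,3 (map FFFF.........)
[3] create(a) — a=4 b=0,1,2,3 (map FFFFF........)
[4] unlink(a) — b=0,1,2,3 (map FFFF.........)
[5] truncate(b, 3) — b=0,1,2 (map FFF..........)
[6] unlink(b) —  (map .............)
[7] create(a) — a=0 (map F............)
[8] append(a, 2) — a=0,1,2 (map FFF..........)
[9] unlink(a) —  (map .............)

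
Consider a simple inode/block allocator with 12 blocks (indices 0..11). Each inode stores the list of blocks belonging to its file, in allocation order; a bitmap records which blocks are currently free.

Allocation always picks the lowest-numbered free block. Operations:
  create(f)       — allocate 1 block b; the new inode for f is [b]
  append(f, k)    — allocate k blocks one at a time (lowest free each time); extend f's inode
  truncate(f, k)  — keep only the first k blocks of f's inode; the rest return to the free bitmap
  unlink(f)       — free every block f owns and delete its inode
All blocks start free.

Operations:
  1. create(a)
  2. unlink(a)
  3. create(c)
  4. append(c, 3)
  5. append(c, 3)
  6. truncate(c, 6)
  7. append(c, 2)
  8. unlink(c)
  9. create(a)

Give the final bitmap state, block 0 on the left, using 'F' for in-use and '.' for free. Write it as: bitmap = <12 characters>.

bitmap = F...........

  1. create(a)  ⇒  F...........  {a→[0]}
  2. unlink(a)  ⇒  ............  {}
  3. create(c)  ⇒  F...........  {c→[0]}
  4. append(c, 3)  ⇒  FFFF........  {c→[0, 1, 2, 3]}
  5. append(c, 3)  ⇒  FFFFFFF.....  {c→[0, 1, 2, 3, 4, 5, 6]}
  6. truncate(c, 6)  ⇒  FFFFFF......  {c→[0, 1, 2, 3, 4, 5]}
  7. append(c, 2)  ⇒  FFFFFFFF....  {c→[0, 1, 2, 3, 4, 5, 6, 7]}
  8. unlink(c)  ⇒  ............  {}
  9. create(a)  ⇒  F...........  {a→[0]}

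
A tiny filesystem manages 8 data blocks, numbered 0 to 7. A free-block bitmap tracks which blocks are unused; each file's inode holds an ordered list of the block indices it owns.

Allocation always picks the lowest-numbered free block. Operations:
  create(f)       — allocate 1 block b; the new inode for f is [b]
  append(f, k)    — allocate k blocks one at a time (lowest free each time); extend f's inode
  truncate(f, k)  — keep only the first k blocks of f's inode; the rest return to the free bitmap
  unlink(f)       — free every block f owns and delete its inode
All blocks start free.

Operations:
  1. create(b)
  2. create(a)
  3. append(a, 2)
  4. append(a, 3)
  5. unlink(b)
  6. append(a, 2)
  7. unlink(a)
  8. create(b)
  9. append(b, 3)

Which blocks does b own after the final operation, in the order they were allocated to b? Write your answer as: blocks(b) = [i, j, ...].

[1] create(b) — b=0 (map F.......)
[2] create(a) — a=1 b=0 (map FF......)
[3] append(a, 2) — a=1,2,3 b=0 (map FFFF....)
[4] append(a, 3) — a=1,2,3,4,5,6 b=0 (map FFFFFFF.)
[5] unlink(b) — a=1,2,3,4,5,6 (map .FFFFFF.)
[6] append(a, 2) — a=1,2,3,4,5,6,0,7 (map FFFFFFFF)
[7] unlink(a) —  (map ........)
[8] create(b) — b=0 (map F.......)
[9] append(b, 3) — b=0,1,2,3 (map FFFF....)

blocks(b) = [0, 1, 2, 3]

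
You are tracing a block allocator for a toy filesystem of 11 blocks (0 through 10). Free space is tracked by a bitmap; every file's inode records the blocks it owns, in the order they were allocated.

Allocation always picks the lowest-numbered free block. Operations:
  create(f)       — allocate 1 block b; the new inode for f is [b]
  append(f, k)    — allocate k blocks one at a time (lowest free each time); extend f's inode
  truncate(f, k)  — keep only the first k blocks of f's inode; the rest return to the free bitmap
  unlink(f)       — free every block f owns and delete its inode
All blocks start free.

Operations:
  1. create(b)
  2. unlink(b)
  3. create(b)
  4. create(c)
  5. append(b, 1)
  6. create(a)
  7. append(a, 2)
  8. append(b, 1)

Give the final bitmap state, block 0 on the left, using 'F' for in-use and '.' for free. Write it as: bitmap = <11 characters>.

  1. create(b)  ⇒  F..........  {b→[0]}
  2. unlink(b)  ⇒  ...........  {}
  3. create(b)  ⇒  F..........  {b→[0]}
  4. create(c)  ⇒  FF.........  {b→[0]; c→[1]}
  5. append(b, 1)  ⇒  FFF........  {b→[0, 2]; c→[1]}
  6. create(a)  ⇒  FFFF.......  {a→[3]; b→[0, 2]; c→[1]}
  7. append(a, 2)  ⇒  FFFFFF.....  {a→[3, 4, 5]; b→[0, 2]; c→[1]}
  8. append(b, 1)  ⇒  FFFFFFF....  {a→[3, 4, 5]; b→[0, 2, 6]; c→[1]}

bitmap = FFFFFFF....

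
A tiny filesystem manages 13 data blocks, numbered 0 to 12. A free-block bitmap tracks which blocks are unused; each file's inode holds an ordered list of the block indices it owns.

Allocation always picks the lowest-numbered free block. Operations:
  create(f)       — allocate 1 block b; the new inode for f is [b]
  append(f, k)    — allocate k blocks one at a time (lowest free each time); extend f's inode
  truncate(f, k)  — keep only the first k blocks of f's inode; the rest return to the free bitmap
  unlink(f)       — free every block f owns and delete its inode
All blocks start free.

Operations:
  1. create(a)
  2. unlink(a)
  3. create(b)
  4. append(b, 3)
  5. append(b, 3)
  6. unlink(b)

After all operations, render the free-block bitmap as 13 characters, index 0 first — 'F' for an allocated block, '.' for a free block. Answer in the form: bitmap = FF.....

bitmap = .............

[1] create(a) — a=0 (map F............)
[2] unlink(a) —  (map .............)
[3] create(b) — b=0 (map F............)
[4] append(b, 3) — b=0,1,2,3 (map FFFF.........)
[5] append(b, 3) — b=0,1,2,3,4,5,6 (map FFFFFFF......)
[6] unlink(b) —  (map .............)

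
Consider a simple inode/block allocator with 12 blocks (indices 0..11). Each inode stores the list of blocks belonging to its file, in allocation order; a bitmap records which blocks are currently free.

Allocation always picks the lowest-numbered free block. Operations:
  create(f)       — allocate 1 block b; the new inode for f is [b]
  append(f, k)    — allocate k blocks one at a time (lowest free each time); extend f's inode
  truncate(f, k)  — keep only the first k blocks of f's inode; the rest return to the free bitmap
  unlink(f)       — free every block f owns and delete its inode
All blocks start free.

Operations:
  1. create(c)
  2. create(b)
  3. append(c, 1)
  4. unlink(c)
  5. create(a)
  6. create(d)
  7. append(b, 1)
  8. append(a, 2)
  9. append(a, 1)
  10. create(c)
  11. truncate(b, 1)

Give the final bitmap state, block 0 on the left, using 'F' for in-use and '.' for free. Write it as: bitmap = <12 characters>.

  1. create(c)  ⇒  F...........  {c→[0]}
  2. create(b)  ⇒  FF..........  {b→[1]; c→[0]}
  3. append(c, 1)  ⇒  FFF.........  {b→[1]; c→[0, 2]}
  4. unlink(c)  ⇒  .F..........  {b→[1]}
  5. create(a)  ⇒  FF..........  {a→[0]; b→[1]}
  6. create(d)  ⇒  FFF.........  {a→[0]; b→[1]; d→[2]}
  7. append(b, 1)  ⇒  FFFF........  {a→[0]; b→[1, 3]; d→[2]}
  8. append(a, 2)  ⇒  FFFFFF......  {a→[0, 4, 5]; b→[1, 3]; d→[2]}
  9. append(a, 1)  ⇒  FFFFFFF.....  {a→[0, 4, 5, 6]; b→[1, 3]; d→[2]}
  10. create(c)  ⇒  FFFFFFFF....  {a→[0, 4, 5, 6]; b→[1, 3]; c→[7]; d→[2]}
  11. truncate(b, 1)  ⇒  FFF.FFFF....  {a→[0, 4, 5, 6]; b→[1]; c→[7]; d→[2]}

bitmap = FFF.FFFF....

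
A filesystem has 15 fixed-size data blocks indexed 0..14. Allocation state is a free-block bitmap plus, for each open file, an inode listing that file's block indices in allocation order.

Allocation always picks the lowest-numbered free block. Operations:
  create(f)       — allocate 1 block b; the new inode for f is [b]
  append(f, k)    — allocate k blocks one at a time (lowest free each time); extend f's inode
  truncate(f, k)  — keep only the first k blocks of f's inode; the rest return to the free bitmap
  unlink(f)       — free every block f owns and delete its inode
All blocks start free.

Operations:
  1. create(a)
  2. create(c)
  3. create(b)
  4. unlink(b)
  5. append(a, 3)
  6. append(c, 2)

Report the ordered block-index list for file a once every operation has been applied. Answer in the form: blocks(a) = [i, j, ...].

create(a): bitmap=F.............. | a=[0]
create(c): bitmap=FF............. | a=[0] c=[1]
create(b): bitmap=FFF............ | a=[0] b=[2] c=[1]
unlink(b): bitmap=FF............. | a=[0] c=[1]
append(a, 3): bitmap=FFFFF.......... | a=[0, 2, 3, 4] c=[1]
append(c, 2): bitmap=FFFFFFF........ | a=[0, 2, 3, 4] c=[1, 5, 6]

blocks(a) = [0, 2, 3, 4]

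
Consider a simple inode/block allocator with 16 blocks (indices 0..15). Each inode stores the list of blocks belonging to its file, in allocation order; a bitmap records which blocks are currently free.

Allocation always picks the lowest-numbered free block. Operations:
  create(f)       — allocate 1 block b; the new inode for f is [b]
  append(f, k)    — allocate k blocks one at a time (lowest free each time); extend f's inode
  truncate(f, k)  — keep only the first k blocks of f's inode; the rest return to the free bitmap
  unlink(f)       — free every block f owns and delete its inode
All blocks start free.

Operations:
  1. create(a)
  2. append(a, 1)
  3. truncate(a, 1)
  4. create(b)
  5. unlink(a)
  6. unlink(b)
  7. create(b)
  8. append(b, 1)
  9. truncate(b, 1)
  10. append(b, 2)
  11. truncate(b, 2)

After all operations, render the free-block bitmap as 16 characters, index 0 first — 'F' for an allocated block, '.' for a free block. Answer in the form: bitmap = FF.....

  1. create(a)  ⇒  F...............  {a→[0]}
  2. append(a, 1)  ⇒  FF..............  {a→[0, 1]}
  3. truncate(a, 1)  ⇒  F...............  {a→[0]}
  4. create(b)  ⇒  FF..............  {a→[0]; b→[1]}
  5. unlink(a)  ⇒  .F..............  {b→[1]}
  6. unlink(b)  ⇒  ................  {}
  7. create(b)  ⇒  F...............  {b→[0]}
  8. append(b, 1)  ⇒  FF..............  {b→[0, 1]}
  9. truncate(b, 1)  ⇒  F...............  {b→[0]}
  10. append(b, 2)  ⇒  FFF.............  {b→[0, 1, 2]}
  11. truncate(b, 2)  ⇒  FF..............  {b→[0, 1]}

bitmap = FF..............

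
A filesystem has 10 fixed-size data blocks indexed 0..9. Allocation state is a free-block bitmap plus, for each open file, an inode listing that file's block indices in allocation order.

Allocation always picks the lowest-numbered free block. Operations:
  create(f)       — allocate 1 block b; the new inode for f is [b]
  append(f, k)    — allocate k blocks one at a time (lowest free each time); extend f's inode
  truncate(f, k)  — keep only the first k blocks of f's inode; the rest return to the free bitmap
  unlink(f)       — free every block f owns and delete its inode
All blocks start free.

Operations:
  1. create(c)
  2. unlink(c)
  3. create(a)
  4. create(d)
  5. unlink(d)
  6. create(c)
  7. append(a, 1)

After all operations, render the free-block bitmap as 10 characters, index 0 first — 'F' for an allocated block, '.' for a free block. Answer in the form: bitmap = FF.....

bitmap = FFF.......

after create(c) → c:[0]  free=[F.........]
after unlink(c) →   free=[..........]
after create(a) → a:[0]  free=[F.........]
after create(d) → a:[0], d:[1]  free=[FF........]
after unlink(d) → a:[0]  free=[F.........]
after create(c) → a:[0], c:[1]  free=[FF........]
after append(a, 1) → a:[0, 2], c:[1]  free=[FFF.......]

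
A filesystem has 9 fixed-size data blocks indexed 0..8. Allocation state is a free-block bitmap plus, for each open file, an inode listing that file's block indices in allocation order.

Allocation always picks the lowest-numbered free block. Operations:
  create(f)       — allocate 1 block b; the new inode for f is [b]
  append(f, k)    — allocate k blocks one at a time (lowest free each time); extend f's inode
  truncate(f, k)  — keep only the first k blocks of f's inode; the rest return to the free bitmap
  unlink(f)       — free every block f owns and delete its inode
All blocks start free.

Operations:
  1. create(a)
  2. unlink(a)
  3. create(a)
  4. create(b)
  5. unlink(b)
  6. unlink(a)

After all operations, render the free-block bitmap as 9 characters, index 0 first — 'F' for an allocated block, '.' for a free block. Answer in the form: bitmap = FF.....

after create(a) → a:[0]  free=[F........]
after unlink(a) →   free=[.........]
after create(a) → a:[0]  free=[F........]
after create(b) → a:[0], b:[1]  free=[FF.......]
after unlink(b) → a:[0]  free=[F........]
after unlink(a) →   free=[.........]

bitmap = .........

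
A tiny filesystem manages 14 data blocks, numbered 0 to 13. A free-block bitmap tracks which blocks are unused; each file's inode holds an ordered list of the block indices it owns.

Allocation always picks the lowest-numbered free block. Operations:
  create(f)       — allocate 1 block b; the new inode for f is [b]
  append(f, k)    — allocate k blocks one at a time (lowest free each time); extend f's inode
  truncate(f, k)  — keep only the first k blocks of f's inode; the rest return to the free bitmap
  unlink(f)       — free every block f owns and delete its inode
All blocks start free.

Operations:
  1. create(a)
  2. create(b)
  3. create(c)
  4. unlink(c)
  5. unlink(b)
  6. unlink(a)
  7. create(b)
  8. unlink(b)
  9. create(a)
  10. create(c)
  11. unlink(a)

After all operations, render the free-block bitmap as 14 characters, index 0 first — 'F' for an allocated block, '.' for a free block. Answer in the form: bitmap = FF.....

  1. create(a)  ⇒  F.............  {a→[0]}
  2. create(b)  ⇒  FF............  {a→[0]; b→[1]}
  3. create(c)  ⇒  FFF...........  {a→[0]; b→[1]; c→[2]}
  4. unlink(c)  ⇒  FF............  {a→[0]; b→[1]}
  5. unlink(b)  ⇒  F.............  {a→[0]}
  6. unlink(a)  ⇒  ..............  {}
  7. create(b)  ⇒  F.............  {b→[0]}
  8. unlink(b)  ⇒  ..............  {}
  9. create(a)  ⇒  F.............  {a→[0]}
  10. create(c)  ⇒  FF............  {a→[0]; c→[1]}
  11. unlink(a)  ⇒  .F............  {c→[1]}

bitmap = .F............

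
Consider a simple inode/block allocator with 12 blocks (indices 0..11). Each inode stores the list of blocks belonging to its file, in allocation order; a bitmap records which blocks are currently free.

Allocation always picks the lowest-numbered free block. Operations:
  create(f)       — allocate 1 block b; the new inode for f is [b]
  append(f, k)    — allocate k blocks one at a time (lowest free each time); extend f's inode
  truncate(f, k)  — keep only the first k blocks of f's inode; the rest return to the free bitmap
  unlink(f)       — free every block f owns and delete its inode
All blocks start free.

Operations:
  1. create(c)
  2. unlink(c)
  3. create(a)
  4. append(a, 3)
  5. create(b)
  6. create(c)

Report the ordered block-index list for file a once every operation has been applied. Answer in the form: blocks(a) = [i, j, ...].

blocks(a) = [0, 1, 2, 3]

[1] create(c) — c=0 (map F...........)
[2] unlink(c) —  (map ............)
[3] create(a) — a=0 (map F...........)
[4] append(a, 3) — a=0,1,2,3 (map FFFF........)
[5] create(b) — a=0,1,2,3 b=4 (map FFFFF.......)
[6] create(c) — a=0,1,2,3 b=4 c=5 (map FFFFFF......)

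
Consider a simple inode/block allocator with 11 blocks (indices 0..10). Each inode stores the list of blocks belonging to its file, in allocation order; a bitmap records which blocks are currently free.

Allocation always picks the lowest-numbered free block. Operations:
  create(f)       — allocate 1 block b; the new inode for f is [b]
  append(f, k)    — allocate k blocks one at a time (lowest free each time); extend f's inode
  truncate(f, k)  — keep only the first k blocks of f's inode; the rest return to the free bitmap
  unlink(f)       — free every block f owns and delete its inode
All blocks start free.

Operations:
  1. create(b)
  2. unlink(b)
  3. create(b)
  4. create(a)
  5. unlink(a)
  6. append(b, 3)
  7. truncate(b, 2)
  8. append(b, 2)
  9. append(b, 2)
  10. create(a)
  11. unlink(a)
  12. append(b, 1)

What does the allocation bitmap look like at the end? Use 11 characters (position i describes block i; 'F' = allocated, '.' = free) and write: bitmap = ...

bitmap = FFFFFFF....

[1] create(b) — b=0 (map F..........)
[2] unlink(b) —  (map ...........)
[3] create(b) — b=0 (map F..........)
[4] create(a) — a=1 b=0 (map FF.........)
[5] unlink(a) — b=0 (map F..........)
[6] append(b, 3) — b=0,1,2,3 (map FFFF.......)
[7] truncate(b, 2) — b=0,1 (map FF.........)
[8] append(b, 2) — b=0,1,2,3 (map FFFF.......)
[9] append(b, 2) — b=0,1,2,3,4,5 (map FFFFFF.....)
[10] create(a) — a=6 b=0,1,2,3,4,5 (map FFFFFFF....)
[11] unlink(a) — b=0,1,2,3,4,5 (map FFFFFF.....)
[12] append(b, 1) — b=0,1,2,3,4,5,6 (map FFFFFFF....)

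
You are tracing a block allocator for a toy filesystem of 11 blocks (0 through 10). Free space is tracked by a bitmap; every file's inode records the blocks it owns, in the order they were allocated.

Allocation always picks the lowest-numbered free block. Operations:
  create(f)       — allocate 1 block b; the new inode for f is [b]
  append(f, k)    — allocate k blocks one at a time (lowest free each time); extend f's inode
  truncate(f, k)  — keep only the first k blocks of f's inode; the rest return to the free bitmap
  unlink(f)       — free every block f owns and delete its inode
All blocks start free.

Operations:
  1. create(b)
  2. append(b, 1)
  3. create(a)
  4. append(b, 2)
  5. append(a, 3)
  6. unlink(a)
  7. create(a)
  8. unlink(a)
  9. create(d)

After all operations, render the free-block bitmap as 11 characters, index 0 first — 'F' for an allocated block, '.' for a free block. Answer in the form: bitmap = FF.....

after create(b) → b:[0]  free=[F..........]
after append(b, 1) → b:[0, 1]  free=[FF.........]
after create(a) → a:[2], b:[0, 1]  free=[FFF........]
after append(b, 2) → a:[2], b:[0, 1, 3, 4]  free=[FFFFF......]
after append(a, 3) → a:[2, 5, 6, 7], b:[0, 1, 3, 4]  free=[FFFFFFFF...]
after unlink(a) → b:[0, 1, 3, 4]  free=[FF.FF......]
after create(a) → a:[2], b:[0, 1, 3, 4]  free=[FFFFF......]
after unlink(a) → b:[0, 1, 3, 4]  free=[FF.FF......]
after create(d) → b:[0, 1, 3, 4], d:[2]  free=[FFFFF......]

bitmap = FFFFF......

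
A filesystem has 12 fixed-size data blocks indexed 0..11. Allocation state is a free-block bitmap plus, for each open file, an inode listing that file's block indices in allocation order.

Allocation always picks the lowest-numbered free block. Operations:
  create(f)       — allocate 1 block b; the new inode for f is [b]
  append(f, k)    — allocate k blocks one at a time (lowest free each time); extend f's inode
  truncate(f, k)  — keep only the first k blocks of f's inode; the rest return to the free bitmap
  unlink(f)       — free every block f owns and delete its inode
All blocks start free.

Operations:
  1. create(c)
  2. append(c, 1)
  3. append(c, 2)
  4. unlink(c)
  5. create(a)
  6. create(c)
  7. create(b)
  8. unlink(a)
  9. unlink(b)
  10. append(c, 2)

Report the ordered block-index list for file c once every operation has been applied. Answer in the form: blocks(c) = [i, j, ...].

create(c): bitmap=F........... | c=[0]
append(c, 1): bitmap=FF.......... | c=[0, 1]
append(c, 2): bitmap=FFFF........ | c=[0, 1, 2, 3]
unlink(c): bitmap=............ | 
create(a): bitmap=F........... | a=[0]
create(c): bitmap=FF.......... | a=[0] c=[1]
create(b): bitmap=FFF......... | a=[0] b=[2] c=[1]
unlink(a): bitmap=.FF......... | b=[2] c=[1]
unlink(b): bitmap=.F.......... | c=[1]
append(c, 2): bitmap=FFF......... | c=[1, 0, 2]

blocks(c) = [1, 0, 2]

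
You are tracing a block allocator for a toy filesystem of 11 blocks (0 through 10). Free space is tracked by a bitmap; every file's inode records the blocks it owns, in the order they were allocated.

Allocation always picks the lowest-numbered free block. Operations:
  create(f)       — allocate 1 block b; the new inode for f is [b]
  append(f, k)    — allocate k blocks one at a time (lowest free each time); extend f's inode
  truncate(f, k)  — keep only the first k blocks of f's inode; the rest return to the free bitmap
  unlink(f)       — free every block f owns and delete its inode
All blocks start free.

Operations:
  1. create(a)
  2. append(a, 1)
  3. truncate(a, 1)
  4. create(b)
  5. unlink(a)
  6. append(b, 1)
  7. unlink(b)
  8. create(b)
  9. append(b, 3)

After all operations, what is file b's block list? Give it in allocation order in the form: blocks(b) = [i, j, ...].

blocks(b) = [0, 1, 2, 3]

  1. create(a)  ⇒  F..........  {a→[0]}
  2. append(a, 1)  ⇒  FF.........  {a→[0, 1]}
  3. truncate(a, 1)  ⇒  F..........  {a→[0]}
  4. create(b)  ⇒  FF.........  {a→[0]; b→[1]}
  5. unlink(a)  ⇒  .F.........  {b→[1]}
  6. append(b, 1)  ⇒  FF.........  {b→[1, 0]}
  7. unlink(b)  ⇒  ...........  {}
  8. create(b)  ⇒  F..........  {b→[0]}
  9. append(b, 3)  ⇒  FFFF.......  {b→[0, 1, 2, 3]}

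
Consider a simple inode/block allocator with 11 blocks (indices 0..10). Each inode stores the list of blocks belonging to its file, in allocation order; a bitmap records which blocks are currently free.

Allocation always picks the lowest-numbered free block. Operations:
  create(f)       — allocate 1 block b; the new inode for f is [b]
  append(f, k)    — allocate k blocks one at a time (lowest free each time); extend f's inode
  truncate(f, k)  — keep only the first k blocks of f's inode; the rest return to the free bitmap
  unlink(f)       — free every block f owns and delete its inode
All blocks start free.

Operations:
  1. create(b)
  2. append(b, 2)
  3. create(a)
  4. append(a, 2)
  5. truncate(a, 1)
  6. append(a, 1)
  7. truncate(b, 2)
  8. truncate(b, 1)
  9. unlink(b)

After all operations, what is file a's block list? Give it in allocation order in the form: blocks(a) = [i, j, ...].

after create(b) → b:[0]  free=[F..........]
after append(b, 2) → b:[0, 1, 2]  free=[FFF........]
after create(a) → a:[3], b:[0, 1, 2]  free=[FFFF.......]
after append(a, 2) → a:[3, 4, 5], b:[0, 1, 2]  free=[FFFFFF.....]
after truncate(a, 1) → a:[3], b:[0, 1, 2]  free=[FFFF.......]
after append(a, 1) → a:[3, 4], b:[0, 1, 2]  free=[FFFFF......]
after truncate(b, 2) → a:[3, 4], b:[0, 1]  free=[FF.FF......]
after truncate(b, 1) → a:[3, 4], b:[0]  free=[F..FF......]
after unlink(b) → a:[3, 4]  free=[...FF......]

blocks(a) = [3, 4]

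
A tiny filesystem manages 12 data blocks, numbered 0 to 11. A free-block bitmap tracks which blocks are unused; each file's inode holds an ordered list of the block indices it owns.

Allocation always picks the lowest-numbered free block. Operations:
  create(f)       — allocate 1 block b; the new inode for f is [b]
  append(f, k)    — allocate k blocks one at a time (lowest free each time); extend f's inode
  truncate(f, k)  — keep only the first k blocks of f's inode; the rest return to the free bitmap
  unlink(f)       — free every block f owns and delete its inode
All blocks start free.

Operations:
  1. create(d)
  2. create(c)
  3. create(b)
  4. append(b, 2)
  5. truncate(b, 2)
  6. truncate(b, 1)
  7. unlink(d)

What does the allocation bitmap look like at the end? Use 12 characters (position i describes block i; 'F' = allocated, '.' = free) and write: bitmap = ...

after create(d) → d:[0]  free=[F...........]
after create(c) → c:[1], d:[0]  free=[FF..........]
after create(b) → b:[2], c:[1], d:[0]  free=[FFF.........]
after append(b, 2) → b:[2, 3, 4], c:[1], d:[0]  free=[FFFFF.......]
after truncate(b, 2) → b:[2, 3], c:[1], d:[0]  free=[FFFF........]
after truncate(b, 1) → b:[2], c:[1], d:[0]  free=[FFF.........]
after unlink(d) → b:[2], c:[1]  free=[.FF.........]

bitmap = .FF.........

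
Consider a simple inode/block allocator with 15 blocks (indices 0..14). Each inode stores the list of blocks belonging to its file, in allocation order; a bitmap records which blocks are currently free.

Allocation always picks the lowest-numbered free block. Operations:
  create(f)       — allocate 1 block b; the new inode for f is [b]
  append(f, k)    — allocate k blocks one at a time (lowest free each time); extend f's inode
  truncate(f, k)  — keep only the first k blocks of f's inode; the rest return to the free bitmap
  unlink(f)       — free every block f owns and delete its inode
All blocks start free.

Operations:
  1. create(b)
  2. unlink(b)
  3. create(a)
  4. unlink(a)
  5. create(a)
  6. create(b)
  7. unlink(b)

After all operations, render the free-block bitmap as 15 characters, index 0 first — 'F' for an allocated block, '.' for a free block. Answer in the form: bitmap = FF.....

[1] create(b) — b=0 (map F..............)
[2] unlink(b) —  (map ...............)
[3] create(a) — a=0 (map F..............)
[4] unlink(a) —  (map ...............)
[5] create(a) — a=0 (map F..............)
[6] create(b) — a=0 b=1 (map FF.............)
[7] unlink(b) — a=0 (map F..............)

bitmap = F..............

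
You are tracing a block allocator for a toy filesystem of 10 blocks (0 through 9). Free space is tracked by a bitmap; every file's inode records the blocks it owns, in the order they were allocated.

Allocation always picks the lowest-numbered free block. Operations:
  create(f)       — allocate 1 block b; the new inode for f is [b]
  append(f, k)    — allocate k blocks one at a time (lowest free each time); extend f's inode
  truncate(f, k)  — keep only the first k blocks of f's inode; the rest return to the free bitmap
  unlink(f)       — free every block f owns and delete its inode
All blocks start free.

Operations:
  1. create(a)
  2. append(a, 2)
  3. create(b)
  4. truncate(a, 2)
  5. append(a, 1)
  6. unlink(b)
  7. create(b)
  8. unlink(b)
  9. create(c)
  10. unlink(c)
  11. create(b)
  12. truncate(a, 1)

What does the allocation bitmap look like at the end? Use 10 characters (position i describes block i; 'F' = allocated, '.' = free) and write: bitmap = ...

after create(a) → a:[0]  free=[F.........]
after append(a, 2) → a:[0, 1, 2]  free=[FFF.......]
after create(b) → a:[0, 1, 2], b:[3]  free=[FFFF......]
after truncate(a, 2) → a:[0, 1], b:[3]  free=[FF.F......]
after append(a, 1) → a:[0, 1, 2], b:[3]  free=[FFFF......]
after unlink(b) → a:[0, 1, 2]  free=[FFF.......]
after create(b) → a:[0, 1, 2], b:[3]  free=[FFFF......]
after unlink(b) → a:[0, 1, 2]  free=[FFF.......]
after create(c) → a:[0, 1, 2], c:[3]  free=[FFFF......]
after unlink(c) → a:[0, 1, 2]  free=[FFF.......]
after create(b) → a:[0, 1, 2], b:[3]  free=[FFFF......]
after truncate(a, 1) → a:[0], b:[3]  free=[F..F......]

bitmap = F..F......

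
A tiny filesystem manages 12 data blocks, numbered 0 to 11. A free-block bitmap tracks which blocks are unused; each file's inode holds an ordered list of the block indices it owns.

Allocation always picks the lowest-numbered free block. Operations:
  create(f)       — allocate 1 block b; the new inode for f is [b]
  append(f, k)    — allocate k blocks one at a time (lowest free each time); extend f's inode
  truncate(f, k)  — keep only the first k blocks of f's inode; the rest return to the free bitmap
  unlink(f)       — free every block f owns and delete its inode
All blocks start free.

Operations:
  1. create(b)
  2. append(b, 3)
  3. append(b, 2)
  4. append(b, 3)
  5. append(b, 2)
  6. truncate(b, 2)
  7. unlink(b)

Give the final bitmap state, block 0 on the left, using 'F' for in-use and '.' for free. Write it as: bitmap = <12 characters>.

  1. create(b)  ⇒  F...........  {b→[0]}
  2. append(b, 3)  ⇒  FFFF........  {b→[0, 1, 2, 3]}
  3. append(b, 2)  ⇒  FFFFFF......  {b→[0, 1, 2, 3, 4, 5]}
  4. append(b, 3)  ⇒  FFFFFFFFF...  {b→[0, 1, 2, 3, 4, 5, 6, 7, 8]}
  5. append(b, 2)  ⇒  FFFFFFFFFFF.  {b→[0, 1, 2, 3, 4, 5, 6, 7, 8, 9, 10]}
  6. truncate(b, 2)  ⇒  FF..........  {b→[0, 1]}
  7. unlink(b)  ⇒  ............  {}

bitmap = ............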